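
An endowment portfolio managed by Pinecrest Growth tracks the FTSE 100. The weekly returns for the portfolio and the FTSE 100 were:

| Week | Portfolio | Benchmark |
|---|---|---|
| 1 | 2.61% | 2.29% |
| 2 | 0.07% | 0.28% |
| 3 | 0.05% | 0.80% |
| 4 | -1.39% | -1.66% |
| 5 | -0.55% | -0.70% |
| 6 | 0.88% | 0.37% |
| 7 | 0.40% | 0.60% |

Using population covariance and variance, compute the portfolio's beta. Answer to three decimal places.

r̄p = 0.2957%,  r̄m = 0.2829%
Cov = Σ(rp − r̄p)(rm − r̄m) / 7 = 1.2441
Var(rm) = Σ(rm − r̄m)² / 7 = 1.3064
β = Cov / Var = 1.2441 / 1.3064 = 0.9523

0.952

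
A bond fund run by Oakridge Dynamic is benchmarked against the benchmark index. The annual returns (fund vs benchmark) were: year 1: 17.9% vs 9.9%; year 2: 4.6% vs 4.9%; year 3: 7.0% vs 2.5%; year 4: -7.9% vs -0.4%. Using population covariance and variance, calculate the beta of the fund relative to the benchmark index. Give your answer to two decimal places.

2.26

r̄p = 5.4000%,  r̄m = 4.2250%
Cov = Σ(rp − r̄p)(rm − r̄m) / 4 = 32.2875
Var(rm) = Σ(rm − r̄m)² / 4 = 14.2569
β = Cov / Var = 32.2875 / 14.2569 = 2.2647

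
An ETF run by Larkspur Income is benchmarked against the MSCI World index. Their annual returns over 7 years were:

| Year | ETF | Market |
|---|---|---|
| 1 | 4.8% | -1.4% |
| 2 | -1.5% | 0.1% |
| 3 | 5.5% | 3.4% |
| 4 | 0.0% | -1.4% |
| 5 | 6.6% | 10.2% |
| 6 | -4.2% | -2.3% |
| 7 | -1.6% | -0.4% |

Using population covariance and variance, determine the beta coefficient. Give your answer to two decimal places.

0.68

r̄p = 1.3714%,  r̄m = 1.1714%
Cov = Σ(rp − r̄p)(rm − r̄m) / 7 = 11.1720
Var(rm) = Σ(rm − r̄m)² / 7 = 16.4820
β = Cov / Var = 11.1720 / 16.4820 = 0.6778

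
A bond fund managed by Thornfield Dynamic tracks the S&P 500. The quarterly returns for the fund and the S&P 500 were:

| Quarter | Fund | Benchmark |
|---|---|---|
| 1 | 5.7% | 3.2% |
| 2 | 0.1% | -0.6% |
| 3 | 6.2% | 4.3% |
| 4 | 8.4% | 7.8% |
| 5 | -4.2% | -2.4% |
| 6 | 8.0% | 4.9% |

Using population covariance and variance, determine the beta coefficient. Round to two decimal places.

r̄p = 4.0333%,  r̄m = 2.8667%
Cov = Σ(rp − r̄p)(rm − r̄m) / 6 = 15.0444
Var(rm) = Σ(rm − r̄m)² / 6 = 11.7322
β = Cov / Var = 15.0444 / 11.7322 = 1.2823

1.28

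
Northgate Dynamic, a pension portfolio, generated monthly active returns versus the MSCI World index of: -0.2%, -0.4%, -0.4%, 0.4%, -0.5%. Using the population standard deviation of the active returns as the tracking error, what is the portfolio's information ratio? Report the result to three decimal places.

-0.677

Mean return r̄ = -1.10 / 5 = -0.2200%
Σ(r − r̄)² = (-0.2 − (-0.2200))² + (-0.4 − (-0.2200))² + … = 0.5280
population σ = √(0.5280 / 5) = √0.1056 = 0.3250%
IR = r̄ / tracking error = -0.2200 / 0.3250 = -0.6769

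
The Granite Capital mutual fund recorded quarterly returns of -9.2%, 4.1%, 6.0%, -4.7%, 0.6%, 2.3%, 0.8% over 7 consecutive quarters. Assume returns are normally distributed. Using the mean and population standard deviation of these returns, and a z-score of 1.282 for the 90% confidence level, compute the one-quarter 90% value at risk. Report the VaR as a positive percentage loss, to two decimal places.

r̄ = (-9.2 + 4.1 + 6 − 4.7 + 0.6 + 2.3 + 0.8) / 7 = -0.10 / 7 = -0.0143%
Population std dev = √[165.8286 / 7] = 4.8672%
VaR = −(r̄ − z·σ) = −(-0.0143 − 1.282 × 4.8672) = −(-6.2541) = 6.2541%

6.25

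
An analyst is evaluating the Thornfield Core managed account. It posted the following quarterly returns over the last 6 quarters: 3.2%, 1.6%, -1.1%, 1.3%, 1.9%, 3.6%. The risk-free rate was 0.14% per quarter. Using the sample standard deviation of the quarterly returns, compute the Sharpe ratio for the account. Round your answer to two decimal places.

r̄ = (3.2 + 1.6 − 1.1 + 1.3 + 1.9 + 3.6) / 6 = 1.7500%
Sample std dev = √[13.8950 / 5] = 1.6670%
Sharpe = (r̄ − rf) / σ = (1.7500 − 0.14) / 1.6670 = 1.6100 / 1.6670 = 0.9658

0.97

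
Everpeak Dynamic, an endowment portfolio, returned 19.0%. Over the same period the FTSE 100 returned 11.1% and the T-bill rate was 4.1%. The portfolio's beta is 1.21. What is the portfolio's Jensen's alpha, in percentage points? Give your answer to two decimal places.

CAPM expected return = Rf + β(Rm − Rf) = 4.1% + 1.21 × (11.1% − 4.1%) = 4.1 + 1.21 × 7.00 = 12.5700%
Jensen's α = Rp − E[R] = 19.0% − 12.5700% = 6.4300

6.43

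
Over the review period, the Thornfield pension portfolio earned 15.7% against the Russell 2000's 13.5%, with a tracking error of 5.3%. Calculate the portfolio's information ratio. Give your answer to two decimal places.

0.42

IR = (Rp − Rb) / TE = (15.7% − 13.5%) / 5.3% = 2.20% / 5.3% = 0.4151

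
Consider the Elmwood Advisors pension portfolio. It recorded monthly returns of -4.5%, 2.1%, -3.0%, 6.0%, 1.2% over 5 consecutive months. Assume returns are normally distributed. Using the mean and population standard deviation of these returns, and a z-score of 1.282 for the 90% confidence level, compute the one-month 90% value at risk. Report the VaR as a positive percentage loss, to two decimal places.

Mean return μ = 1.80 / 5 = 0.3600%
Σ(r − μ)² = (-4.5 − 0.3600)² + (2.1 − 0.3600)² + … = 70.4520
population σ = √(70.4520 / 5) = √14.0904 = 3.7537%
VaR = −(μ − z·σ) = −(0.3600 − 1.282 × 3.7537) = −(-4.4522) = 4.4522%

4.45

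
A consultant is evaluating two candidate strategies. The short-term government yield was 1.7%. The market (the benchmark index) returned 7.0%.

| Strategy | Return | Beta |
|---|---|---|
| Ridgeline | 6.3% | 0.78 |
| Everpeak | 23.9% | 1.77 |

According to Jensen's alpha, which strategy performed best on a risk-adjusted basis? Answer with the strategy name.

Everpeak

Ridgeline: α = 6.3% − [1.7% + 0.78 × (7.0% − 1.7%)] = 0.466
Everpeak: α = 23.9% − [1.7% + 1.77 × (7.0% − 1.7%)] = 12.819
Highest: Everpeak (12.819).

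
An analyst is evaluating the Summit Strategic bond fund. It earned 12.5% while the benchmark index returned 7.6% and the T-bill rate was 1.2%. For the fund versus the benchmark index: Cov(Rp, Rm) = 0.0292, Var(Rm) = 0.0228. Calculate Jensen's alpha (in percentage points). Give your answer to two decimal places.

β = Cov / Var = 0.0292 / 0.0228 = 1.2807
E[R] = Rf + β(Rm − Rf) = 1.2% + 1.2807 × (7.6% − 1.2%) = 9.3965%
α = Rp − E[R] = 12.5% − 9.3965% = 3.1035

3.10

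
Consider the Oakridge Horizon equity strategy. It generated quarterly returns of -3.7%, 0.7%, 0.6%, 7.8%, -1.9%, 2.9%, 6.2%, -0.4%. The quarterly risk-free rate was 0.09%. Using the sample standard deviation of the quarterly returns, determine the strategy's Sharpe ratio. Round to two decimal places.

r̄ = (-3.7 + 0.7 + 0.6 + 7.8 − 1.9 + 2.9 + 6.2 − 0.4) / 8 = 1.5250%
Σ(r − r̄)² = 107.3950; sample σ = √(107.3950/7) = 3.9169%
Sharpe = (r̄ − rf) / σ = (1.5250 − 0.09) / 3.9169 = 1.4350 / 3.9169 = 0.3664

0.37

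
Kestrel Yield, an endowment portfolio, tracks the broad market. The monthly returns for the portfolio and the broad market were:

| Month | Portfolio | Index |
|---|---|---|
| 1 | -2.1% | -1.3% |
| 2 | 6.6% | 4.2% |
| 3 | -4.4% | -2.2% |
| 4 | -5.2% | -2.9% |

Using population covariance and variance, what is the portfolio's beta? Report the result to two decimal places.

1.67

r̄p = -1.2750%,  r̄m = -0.5500%
Cov = Σ(rp − r̄p)(rm − r̄m) / 4 = 13.1013
Var(rm) = Σ(rm − r̄m)² / 4 = 7.8425
β = Cov / Var = 13.1013 / 7.8425 = 1.6706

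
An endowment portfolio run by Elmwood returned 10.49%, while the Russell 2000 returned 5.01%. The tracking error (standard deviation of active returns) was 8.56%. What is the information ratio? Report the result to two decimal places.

IR = (Rp − Rb) / TE = (10.49% − 5.01%) / 8.56% = 5.48% / 8.56% = 0.6402

0.64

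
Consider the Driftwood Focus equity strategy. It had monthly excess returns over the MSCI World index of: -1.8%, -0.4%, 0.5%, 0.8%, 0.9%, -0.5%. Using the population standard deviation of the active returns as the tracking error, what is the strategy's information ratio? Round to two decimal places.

-0.09

r̄ = (-1.8 − 0.4 + 0.5 + 0.8 + 0.9 − 0.5) / 6 = -0.0833%
Σ(r − r̄)² = (-1.8 − (-0.0833))² + (-0.4 − (-0.0833))² + (0.5 − (-0.0833))² + … = 5.3083
σ = √[5.3083 / 6] = 0.9406%
IR = r̄ / tracking error = -0.0833 / 0.9406 = -0.0886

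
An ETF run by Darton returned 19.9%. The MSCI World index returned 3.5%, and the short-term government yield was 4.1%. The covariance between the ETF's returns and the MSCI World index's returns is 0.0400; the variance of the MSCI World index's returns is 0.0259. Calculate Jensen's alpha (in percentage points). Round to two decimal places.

β = Cov / Var = 0.0400 / 0.0259 = 1.5444
E[R] = Rf + β(Rm − Rf) = 4.1% + 1.5444 × (3.5% − 4.1%) = 3.1734%
α = Rp − E[R] = 19.9% − 3.1734% = 16.7266

16.73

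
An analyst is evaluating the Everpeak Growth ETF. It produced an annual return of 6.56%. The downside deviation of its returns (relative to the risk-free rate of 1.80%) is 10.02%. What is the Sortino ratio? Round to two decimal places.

0.48

Sortino = (Rp − Rf) / σd = (6.56% − 1.80%) / 10.02% = 4.76% / 10.02% = 0.4750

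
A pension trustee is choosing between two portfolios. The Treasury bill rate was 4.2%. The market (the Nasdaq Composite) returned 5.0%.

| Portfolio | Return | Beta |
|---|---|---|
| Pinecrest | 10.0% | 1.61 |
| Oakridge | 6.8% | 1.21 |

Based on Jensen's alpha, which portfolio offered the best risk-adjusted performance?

Pinecrest: α = 10.0% − [4.2% + 1.61 × (5.0% − 4.2%)] = 4.512
Oakridge: α = 6.8% − [4.2% + 1.21 × (5.0% − 4.2%)] = 1.632
Highest: Pinecrest (4.512).

Pinecrest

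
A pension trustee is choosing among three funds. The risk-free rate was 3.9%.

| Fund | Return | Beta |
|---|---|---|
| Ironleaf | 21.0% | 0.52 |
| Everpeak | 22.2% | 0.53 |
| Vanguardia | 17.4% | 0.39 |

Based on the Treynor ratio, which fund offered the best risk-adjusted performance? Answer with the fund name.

Ironleaf: Treynor = (21.0% − 3.9%) / 0.52 = 32.885
Everpeak: Treynor = (22.2% − 3.9%) / 0.53 = 34.528
Vanguardia: Treynor = (17.4% − 3.9%) / 0.39 = 34.615
Highest: Vanguardia (34.615).

Vanguardia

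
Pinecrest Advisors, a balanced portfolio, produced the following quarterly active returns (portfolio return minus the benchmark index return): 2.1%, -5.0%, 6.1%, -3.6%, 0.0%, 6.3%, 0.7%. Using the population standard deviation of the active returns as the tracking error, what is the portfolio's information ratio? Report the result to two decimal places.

μ = (2.1 − 5 + 6.1 − 3.6 + 0 + 6.3 + 0.7) / 7 = 6.60 / 7 = 0.9429%
Population std dev = √[113.5371 / 7] = 4.0274%
IR = μ / tracking error = 0.9429 / 4.0274 = 0.2341

0.23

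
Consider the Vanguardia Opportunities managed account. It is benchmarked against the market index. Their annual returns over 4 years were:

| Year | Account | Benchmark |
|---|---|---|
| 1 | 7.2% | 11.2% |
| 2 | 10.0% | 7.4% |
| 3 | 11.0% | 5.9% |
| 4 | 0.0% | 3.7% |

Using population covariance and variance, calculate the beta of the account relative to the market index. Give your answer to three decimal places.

r̄p = 7.0500%,  r̄m = 7.0500%
Cov = Σ(rp − r̄p)(rm − r̄m) / 4 = 5.1825
Var(rm) = Σ(rm − r̄m)² / 4 = 7.4725
β = Cov / Var = 5.1825 / 7.4725 = 0.6935

0.694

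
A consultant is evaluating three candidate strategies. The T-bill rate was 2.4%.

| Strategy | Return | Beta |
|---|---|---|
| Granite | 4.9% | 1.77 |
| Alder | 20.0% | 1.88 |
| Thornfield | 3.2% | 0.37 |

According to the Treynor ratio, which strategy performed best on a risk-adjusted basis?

Granite: Treynor = (4.9% − 2.4%) / 1.77 = 1.412
Alder: Treynor = (20.0% − 2.4%) / 1.88 = 9.362
Thornfield: Treynor = (3.2% − 2.4%) / 0.37 = 2.162
Highest: Alder (9.362).

Alder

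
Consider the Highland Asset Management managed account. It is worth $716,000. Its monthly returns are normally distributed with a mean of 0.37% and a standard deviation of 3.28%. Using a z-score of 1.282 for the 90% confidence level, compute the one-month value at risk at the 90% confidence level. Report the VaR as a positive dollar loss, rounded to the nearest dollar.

$27,458

Return at the 90% tail: μ − z·σ = 0.37% − 1.282 × 3.28% = 0.37 − 4.20496 = -3.83496%
VaR = −(-3.83496%) × $716,000 = 3.83496% × $716,000 = $27,458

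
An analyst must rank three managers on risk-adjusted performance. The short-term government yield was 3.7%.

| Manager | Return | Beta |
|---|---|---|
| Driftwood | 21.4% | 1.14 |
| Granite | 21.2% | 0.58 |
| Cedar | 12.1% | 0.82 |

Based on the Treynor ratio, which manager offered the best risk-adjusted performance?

Driftwood: Treynor = (21.4% − 3.7%) / 1.14 = 15.526
Granite: Treynor = (21.2% − 3.7%) / 0.58 = 30.172
Cedar: Treynor = (12.1% − 3.7%) / 0.82 = 10.244
Highest: Granite (30.172).

Granite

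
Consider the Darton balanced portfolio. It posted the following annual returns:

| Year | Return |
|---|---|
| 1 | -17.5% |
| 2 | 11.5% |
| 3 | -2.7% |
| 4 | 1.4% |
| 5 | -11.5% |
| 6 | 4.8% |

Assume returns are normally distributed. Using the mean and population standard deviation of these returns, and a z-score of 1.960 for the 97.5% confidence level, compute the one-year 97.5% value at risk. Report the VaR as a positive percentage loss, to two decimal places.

r̄ = (-17.5 + 11.5 − 2.7 + 1.4 − 11.5 + 4.8) / 6 = -14.00 / 6 = -2.3333%
Population σ = √[Σ(r − r̄)² / 6] = √[570.3733 / 6] = √95.0622 = 9.7500%
VaR = −(r̄ − z·σ) = −(-2.3333 − 1.960 × 9.7500) = −(-21.4433) = 21.4433%

21.44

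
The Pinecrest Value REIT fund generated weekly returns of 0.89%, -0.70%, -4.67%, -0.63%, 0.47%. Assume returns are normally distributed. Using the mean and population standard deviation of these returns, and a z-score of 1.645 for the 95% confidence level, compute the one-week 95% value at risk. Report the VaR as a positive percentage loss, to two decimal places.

4.17

Mean return μ = -4.640 / 5 = -0.9280%
Population σ = √[Σ(r − μ)² / 5] = √[19.4029 / 5] = √3.8806 = 1.9699%
VaR = −(μ − z·σ) = −(-0.9280 − 1.645 × 1.9699) = −(-4.1685) = 4.1685%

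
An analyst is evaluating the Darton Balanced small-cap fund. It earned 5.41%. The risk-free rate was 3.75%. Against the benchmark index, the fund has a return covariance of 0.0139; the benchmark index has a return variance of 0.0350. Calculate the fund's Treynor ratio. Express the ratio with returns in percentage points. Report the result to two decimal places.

4.18

β = Cov / Var = 0.0139 / 0.0350 = 0.3971
Treynor = (Rp − Rf) / β = (5.41% − 3.75%) / 0.3971 = 1.66 / 0.3971 = 4.1803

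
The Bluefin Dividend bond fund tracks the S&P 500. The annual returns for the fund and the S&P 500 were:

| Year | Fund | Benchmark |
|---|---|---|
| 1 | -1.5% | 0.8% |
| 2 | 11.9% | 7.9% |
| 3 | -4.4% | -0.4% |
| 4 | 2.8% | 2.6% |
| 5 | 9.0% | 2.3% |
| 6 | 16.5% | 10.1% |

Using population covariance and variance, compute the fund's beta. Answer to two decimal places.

1.80

r̄p = 5.7167%,  r̄m = 3.8833%
Cov = Σ(rp − r̄p)(rm − r̄m) / 6 = 26.0003
Var(rm) = Σ(rm − r̄m)² / 6 = 14.4647
β = Cov / Var = 26.0003 / 14.4647 = 1.7975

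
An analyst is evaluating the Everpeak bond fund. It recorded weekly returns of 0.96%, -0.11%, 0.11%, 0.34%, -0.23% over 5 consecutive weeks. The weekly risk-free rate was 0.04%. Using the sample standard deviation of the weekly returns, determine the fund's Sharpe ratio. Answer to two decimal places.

0.37

Mean return μ = 1.070 / 5 = 0.2140%
Sample std dev = √[0.8853 / 4] = 0.4705%
Sharpe = (μ − rf) / σ = (0.2140 − 0.04) / 0.4705 = 0.1740 / 0.4705 = 0.3698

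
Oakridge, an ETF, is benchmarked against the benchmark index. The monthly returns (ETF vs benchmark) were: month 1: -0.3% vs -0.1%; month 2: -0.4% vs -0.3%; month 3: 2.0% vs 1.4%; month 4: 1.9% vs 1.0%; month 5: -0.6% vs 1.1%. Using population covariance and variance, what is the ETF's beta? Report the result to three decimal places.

1.098

r̄p = 0.5200%,  r̄m = 0.6200%
Cov = Σ(rp − r̄p)(rm − r̄m) / 5 = 0.5156
Var(rm) = Σ(rm − r̄m)² / 5 = 0.4696
β = Cov / Var = 0.5156 / 0.4696 = 1.0980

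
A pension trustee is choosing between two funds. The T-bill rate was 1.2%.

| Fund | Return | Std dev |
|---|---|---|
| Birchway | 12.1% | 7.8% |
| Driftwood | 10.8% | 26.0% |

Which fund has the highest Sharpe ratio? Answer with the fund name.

Birchway: Sharpe ratio = (12.1% − 1.2%) / 7.8% = 1.397
Driftwood: Sharpe ratio = (10.8% − 1.2%) / 26.0% = 0.369
Highest: Birchway (1.397).

Birchway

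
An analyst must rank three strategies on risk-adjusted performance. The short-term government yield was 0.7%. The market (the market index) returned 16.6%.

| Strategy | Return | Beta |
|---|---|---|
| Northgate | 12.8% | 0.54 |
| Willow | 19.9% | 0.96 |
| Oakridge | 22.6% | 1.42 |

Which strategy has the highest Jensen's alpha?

Northgate: α = 12.8% − [0.7% + 0.54 × (16.6% − 0.7%)] = 3.514
Willow: α = 19.9% − [0.7% + 0.96 × (16.6% − 0.7%)] = 3.936
Oakridge: α = 22.6% − [0.7% + 1.42 × (16.6% − 0.7%)] = -0.678
Highest: Willow (3.936).

Willow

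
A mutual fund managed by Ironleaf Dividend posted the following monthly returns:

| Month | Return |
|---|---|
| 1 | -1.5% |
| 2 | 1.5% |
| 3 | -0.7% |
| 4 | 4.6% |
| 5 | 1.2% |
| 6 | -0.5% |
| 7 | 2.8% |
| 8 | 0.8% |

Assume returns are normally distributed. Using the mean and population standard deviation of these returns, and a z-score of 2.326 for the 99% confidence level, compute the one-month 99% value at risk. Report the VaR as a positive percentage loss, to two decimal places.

Mean return r̄ = 8.20 / 8 = 1.0250%
Σ(r − r̄)² = (-1.5 − 1.0250)² + (1.5 − 1.0250)² + … = 27.9150
population σ = √(27.9150 / 8) = √3.4894 = 1.8680%
VaR = −(r̄ − z·σ) = −(1.0250 − 2.326 × 1.8680) = −(-3.3200) = 3.3200%

3.32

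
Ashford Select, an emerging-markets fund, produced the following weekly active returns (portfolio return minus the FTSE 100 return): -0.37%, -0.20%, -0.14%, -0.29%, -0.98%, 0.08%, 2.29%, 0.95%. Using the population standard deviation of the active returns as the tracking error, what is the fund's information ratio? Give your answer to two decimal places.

0.18

r̄ = (-0.37 − 0.2 − 0.14 − 0.29 − 0.98 + 0.08 + 2.29 + 0.95) / 8 = 1.340 / 8 = 0.1675%
Population std dev = √[7.1696 / 8] = 0.9467%
IR = r̄ / tracking error = 0.1675 / 0.9467 = 0.1769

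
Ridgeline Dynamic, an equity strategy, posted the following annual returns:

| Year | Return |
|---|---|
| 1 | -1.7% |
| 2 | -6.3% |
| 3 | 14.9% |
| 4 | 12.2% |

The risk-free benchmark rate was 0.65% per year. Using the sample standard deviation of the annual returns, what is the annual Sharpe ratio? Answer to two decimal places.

0.40

r̄ = (-1.7 − 6.3 + 14.9 + 12.2) / 4 = 19.10 / 4 = 4.7750%
Sample std dev = √[322.2275 / 3] = 10.3638%
Sharpe = (r̄ − rf) / σ = (4.7750 − 0.65) / 10.3638 = 4.1250 / 10.3638 = 0.3980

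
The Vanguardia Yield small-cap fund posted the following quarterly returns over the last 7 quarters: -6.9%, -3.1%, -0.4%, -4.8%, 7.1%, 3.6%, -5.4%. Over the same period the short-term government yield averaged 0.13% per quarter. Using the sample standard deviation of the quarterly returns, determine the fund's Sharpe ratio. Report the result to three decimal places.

r̄ = (-6.9 − 3.1 − 0.4 − 4.8 + 7.1 + 3.6 − 5.4) / 7 = -1.4143%
Σ(r − r̄)² = (-6.9 − (-1.4143))² + (-3.1 − (-1.4143))² + … = 158.9486
σ = √[158.9486 / 6] = 5.1470%
Sharpe = (r̄ − rf) / σ = (-1.4143 − 0.13) / 5.1470 = -1.5443 / 5.1470 = -0.3000

-0.300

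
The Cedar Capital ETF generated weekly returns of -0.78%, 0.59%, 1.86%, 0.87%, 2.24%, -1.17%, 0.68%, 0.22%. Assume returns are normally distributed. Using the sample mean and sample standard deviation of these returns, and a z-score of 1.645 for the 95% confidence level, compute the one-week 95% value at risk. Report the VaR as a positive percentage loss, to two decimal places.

r̄ = (-0.78 + 0.59 + 1.86 + 0.87 + 2.24 − 1.17 + 0.68 + 0.22) / 8 = 4.510 / 8 = 0.5638%
Σ(r − r̄)² = (-0.78 − 0.5638)² + (0.59 − 0.5638)² + … = 9.5278
σ = √[9.5278 / 7] = 1.1667%
VaR = −(r̄ − z·σ) = −(0.5638 − 1.645 × 1.1667) = −(-1.3554) = 1.3554%

1.36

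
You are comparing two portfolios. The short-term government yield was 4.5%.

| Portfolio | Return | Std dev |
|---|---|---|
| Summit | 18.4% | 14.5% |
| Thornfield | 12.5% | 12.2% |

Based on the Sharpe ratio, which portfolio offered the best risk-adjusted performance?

Summit

Summit: Sharpe ratio = (18.4% − 4.5%) / 14.5% = 0.959
Thornfield: Sharpe ratio = (12.5% − 4.5%) / 12.2% = 0.656
Highest: Summit (0.959).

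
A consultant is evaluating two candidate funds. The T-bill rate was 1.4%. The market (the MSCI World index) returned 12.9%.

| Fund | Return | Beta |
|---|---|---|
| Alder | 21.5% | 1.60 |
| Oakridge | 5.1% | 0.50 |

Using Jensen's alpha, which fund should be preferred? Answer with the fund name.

Alder

Alder: α = 21.5% − [1.4% + 1.60 × (12.9% − 1.4%)] = 1.700
Oakridge: α = 5.1% − [1.4% + 0.50 × (12.9% − 1.4%)] = -2.050
Highest: Alder (1.700).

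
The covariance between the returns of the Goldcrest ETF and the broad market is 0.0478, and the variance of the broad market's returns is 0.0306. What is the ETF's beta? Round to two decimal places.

β = Cov(Rp, Rm) / Var(Rm) = 0.0478 / 0.0306 = 1.5621

1.56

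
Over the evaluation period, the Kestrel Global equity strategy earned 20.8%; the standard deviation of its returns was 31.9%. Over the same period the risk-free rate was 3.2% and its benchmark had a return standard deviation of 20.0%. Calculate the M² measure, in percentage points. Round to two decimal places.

14.23

Sharpe = (Rp − Rf) / σp = (20.8% − 3.2%) / 31.9% = 0.5517
M² = Rf + Sharpe × σm = 3.2% + 0.5517 × 20.0% = 14.2340%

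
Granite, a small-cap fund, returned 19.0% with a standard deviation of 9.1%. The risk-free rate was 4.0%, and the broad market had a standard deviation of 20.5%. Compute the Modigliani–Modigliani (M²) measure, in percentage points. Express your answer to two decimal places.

37.79

Sharpe = (Rp − Rf) / σp = (19.0% − 4.0%) / 9.1% = 1.6484
M² = Rf + Sharpe × σm = 4.0% + 1.6484 × 20.5% = 37.7922%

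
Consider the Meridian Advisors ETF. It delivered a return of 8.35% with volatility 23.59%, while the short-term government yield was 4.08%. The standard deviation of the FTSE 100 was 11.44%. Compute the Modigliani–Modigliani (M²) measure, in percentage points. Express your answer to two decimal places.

Sharpe = (Rp − Rf) / σp = (8.35% − 4.08%) / 23.59% = 0.1810
M² = Rf + Sharpe × σm = 4.08% + 0.1810 × 11.44% = 6.1506%

6.15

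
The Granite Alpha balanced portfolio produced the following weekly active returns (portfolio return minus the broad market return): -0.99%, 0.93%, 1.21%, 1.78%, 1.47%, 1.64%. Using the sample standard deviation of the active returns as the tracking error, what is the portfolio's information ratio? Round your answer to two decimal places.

r̄ = (-0.99 + 0.93 + 1.21 + 1.78 + 1.47 + 1.64) / 6 = 1.0067%
Σ(r − r̄)² = 5.2477; sample σ = √(5.2477/5) = 1.0245%
IR = r̄ / tracking error = 1.0067 / 1.0245 = 0.9826

0.98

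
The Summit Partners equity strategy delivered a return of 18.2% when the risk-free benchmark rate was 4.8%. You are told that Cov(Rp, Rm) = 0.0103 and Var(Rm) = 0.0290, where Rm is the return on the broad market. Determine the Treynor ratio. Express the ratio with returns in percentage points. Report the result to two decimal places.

β = Cov / Var = 0.0103 / 0.0290 = 0.3552
Treynor = (Rp − Rf) / β = (18.2% − 4.8%) / 0.3552 = 13.40 / 0.3552 = 37.7252

37.73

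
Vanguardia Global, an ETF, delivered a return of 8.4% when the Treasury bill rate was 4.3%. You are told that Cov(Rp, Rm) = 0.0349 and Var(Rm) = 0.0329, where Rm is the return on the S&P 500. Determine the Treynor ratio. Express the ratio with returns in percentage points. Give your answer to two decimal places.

β = Cov / Var = 0.0349 / 0.0329 = 1.0608
Treynor = (Rp − Rf) / β = (8.4% − 4.3%) / 1.0608 = 4.10 / 1.0608 = 3.8650

3.87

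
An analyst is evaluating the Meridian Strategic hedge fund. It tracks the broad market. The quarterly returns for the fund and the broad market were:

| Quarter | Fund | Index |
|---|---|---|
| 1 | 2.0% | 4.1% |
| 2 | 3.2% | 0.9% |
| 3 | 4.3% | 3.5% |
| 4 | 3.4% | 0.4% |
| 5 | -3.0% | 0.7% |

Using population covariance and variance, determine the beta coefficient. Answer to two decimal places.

r̄p = 1.9800%,  r̄m = 1.9200%
Cov = Σ(rp − r̄p)(rm − r̄m) / 5 = 1.2764
Var(rm) = Σ(rm − r̄m)² / 5 = 2.4176
β = Cov / Var = 1.2764 / 2.4176 = 0.5280

0.53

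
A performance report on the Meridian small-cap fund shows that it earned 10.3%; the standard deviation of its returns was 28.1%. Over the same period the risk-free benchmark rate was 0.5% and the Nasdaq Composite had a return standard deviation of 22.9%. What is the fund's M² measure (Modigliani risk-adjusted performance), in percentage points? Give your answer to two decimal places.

8.49

Sharpe = (Rp − Rf) / σp = (10.3% − 0.5%) / 28.1% = 0.3488
M² = Rf + Sharpe × σm = 0.5% + 0.3488 × 22.9% = 8.4875%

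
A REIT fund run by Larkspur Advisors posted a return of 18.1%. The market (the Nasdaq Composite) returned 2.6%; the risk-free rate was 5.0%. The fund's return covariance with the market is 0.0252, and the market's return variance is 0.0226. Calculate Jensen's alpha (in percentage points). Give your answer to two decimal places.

15.78

β = Cov / Var = 0.0252 / 0.0226 = 1.1150
E[R] = Rf + β(Rm − Rf) = 5.0% + 1.1150 × (2.6% − 5.0%) = 2.3240%
α = Rp − E[R] = 18.1% − 2.3240% = 15.7760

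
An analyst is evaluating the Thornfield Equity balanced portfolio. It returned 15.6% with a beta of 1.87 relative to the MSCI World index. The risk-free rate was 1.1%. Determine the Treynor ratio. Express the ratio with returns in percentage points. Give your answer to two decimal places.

Treynor = (Rp − Rf) / β = (15.6% − 1.1%) / 1.87 = 14.50 / 1.87 = 7.7540

7.75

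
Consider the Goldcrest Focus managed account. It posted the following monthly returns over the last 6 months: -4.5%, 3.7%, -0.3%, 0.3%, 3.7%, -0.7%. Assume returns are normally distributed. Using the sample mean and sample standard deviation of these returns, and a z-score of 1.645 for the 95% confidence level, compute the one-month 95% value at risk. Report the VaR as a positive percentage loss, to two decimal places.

4.70

r̄ = (-4.5 + 3.7 − 0.3 + 0.3 + 3.7 − 0.7) / 6 = 2.20 / 6 = 0.3667%
Σ(r − r̄)² = (-4.5 − 0.3667)² + (3.7 − 0.3667)² + (-0.3 − 0.3667)² + … = 47.4933
σ = √[47.4933 / 5] = 3.0820%
VaR = −(r̄ − z·σ) = −(0.3667 − 1.645 × 3.0820) = −(-4.7032) = 4.7032%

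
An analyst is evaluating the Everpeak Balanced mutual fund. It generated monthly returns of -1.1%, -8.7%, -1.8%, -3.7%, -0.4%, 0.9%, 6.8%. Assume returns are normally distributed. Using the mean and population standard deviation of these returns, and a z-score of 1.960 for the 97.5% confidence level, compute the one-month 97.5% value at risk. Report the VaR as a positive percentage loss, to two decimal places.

9.65

μ = (-1.1 − 8.7 − 1.8 − 3.7 − 0.4 + 0.9 + 6.8) / 7 = -1.1429%
Σ(r − μ)² = (-1.1 − (-1.1429))² + (-8.7 − (-1.1429))² + … = 131.8971
σ = √[131.8971 / 7] = 4.3408%
VaR = −(μ − z·σ) = −(-1.1429 − 1.960 × 4.3408) = −(-9.6509) = 9.6509%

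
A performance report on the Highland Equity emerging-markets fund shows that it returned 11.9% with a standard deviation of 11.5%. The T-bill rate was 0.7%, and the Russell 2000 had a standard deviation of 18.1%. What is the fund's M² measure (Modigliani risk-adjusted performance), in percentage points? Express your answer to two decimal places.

Sharpe = (Rp − Rf) / σp = (11.9% − 0.7%) / 11.5% = 0.9739
M² = Rf + Sharpe × σm = 0.7% + 0.9739 × 18.1% = 18.3276%

18.33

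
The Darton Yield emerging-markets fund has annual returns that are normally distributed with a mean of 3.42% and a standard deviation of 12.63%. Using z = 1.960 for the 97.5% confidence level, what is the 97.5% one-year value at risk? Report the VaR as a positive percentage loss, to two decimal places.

VaR (as % loss) = −(μ − z·σ) = −(3.42% − 1.960 × 12.63%) = −(-21.3348%) = 21.3348%

21.33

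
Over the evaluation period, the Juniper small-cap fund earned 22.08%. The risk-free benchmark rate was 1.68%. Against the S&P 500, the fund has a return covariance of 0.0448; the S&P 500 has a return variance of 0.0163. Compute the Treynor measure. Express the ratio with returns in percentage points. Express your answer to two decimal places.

7.42

β = Cov / Var = 0.0448 / 0.0163 = 2.7485
Treynor = (Rp − Rf) / β = (22.08% − 1.68%) / 2.7485 = 20.40 / 2.7485 = 7.4222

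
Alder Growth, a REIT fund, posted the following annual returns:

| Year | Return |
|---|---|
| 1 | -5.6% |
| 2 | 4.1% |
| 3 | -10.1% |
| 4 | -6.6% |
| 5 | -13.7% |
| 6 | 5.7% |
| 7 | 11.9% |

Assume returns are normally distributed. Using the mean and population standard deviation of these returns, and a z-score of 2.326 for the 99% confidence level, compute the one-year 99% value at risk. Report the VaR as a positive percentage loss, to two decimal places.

22.21

Mean return μ = -14.30 / 7 = -2.0429%
Population σ = √[Σ(r − μ)² / 7] = √[526.3171 / 7] = √75.1882 = 8.6711%
VaR = −(μ − z·σ) = −(-2.0429 − 2.326 × 8.6711) = −(-22.2119) = 22.2119%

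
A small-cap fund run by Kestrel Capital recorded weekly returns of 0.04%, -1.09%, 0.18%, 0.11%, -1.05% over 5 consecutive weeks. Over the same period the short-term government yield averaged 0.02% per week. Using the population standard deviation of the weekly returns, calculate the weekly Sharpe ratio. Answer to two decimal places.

μ = (0.04 − 1.09 + 0.18 + 0.11 − 1.05) / 5 = -0.3620%
Σ(r − μ)² = (0.04 − (-0.3620))² + (-1.09 − (-0.3620))² + … = 1.6815
population σ = √(1.6815 / 5) = √0.3363 = 0.5799%
Sharpe = (μ − rf) / σ = (-0.3620 − 0.02) / 0.5799 = -0.3820 / 0.5799 = -0.6587

-0.66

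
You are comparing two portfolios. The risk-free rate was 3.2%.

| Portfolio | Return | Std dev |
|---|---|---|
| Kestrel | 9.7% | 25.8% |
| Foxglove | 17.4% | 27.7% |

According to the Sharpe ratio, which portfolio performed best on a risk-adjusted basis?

Foxglove

Kestrel: Sharpe ratio = (9.7% − 3.2%) / 25.8% = 0.252
Foxglove: Sharpe ratio = (17.4% − 3.2%) / 27.7% = 0.513
Highest: Foxglove (0.513).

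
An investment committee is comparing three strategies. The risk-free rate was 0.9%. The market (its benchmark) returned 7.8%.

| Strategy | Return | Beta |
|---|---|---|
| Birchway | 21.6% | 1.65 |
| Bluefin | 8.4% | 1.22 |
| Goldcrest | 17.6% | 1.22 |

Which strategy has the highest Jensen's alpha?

Birchway: α = 21.6% − [0.9% + 1.65 × (7.8% − 0.9%)] = 9.315
Bluefin: α = 8.4% − [0.9% + 1.22 × (7.8% − 0.9%)] = -0.918
Goldcrest: α = 17.6% − [0.9% + 1.22 × (7.8% − 0.9%)] = 8.282
Highest: Birchway (9.315).

Birchway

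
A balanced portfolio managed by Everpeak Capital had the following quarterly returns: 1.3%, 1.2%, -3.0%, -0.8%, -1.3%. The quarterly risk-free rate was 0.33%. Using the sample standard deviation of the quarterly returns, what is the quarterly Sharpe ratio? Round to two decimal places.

-0.47

r̄ = (1.3 + 1.2 − 3 − 0.8 − 1.3) / 5 = -0.5200%
Sample std dev = √[13.1080 / 4] = 1.8102%
Sharpe = (r̄ − rf) / σ = (-0.5200 − 0.33) / 1.8102 = -0.8500 / 1.8102 = -0.4696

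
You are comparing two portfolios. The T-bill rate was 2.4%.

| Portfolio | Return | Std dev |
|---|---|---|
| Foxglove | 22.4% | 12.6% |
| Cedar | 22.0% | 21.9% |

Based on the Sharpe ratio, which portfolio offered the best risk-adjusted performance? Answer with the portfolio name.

Foxglove

Foxglove: Sharpe ratio = (22.4% − 2.4%) / 12.6% = 1.587
Cedar: Sharpe ratio = (22.0% − 2.4%) / 21.9% = 0.895
Highest: Foxglove (1.587).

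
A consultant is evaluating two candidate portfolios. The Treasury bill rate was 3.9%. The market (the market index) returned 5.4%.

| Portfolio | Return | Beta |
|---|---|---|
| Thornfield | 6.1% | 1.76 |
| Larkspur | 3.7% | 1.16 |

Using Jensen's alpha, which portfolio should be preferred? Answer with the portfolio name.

Thornfield: α = 6.1% − [3.9% + 1.76 × (5.4% − 3.9%)] = -0.440
Larkspur: α = 3.7% − [3.9% + 1.16 × (5.4% − 3.9%)] = -1.940
Highest: Thornfield (-0.440).

Thornfield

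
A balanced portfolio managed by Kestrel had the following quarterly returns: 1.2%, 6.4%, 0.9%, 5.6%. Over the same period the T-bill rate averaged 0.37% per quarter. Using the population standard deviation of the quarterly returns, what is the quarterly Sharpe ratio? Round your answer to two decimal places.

Mean return r̄ = 14.10 / 4 = 3.5250%
Population σ = √[Σ(r − r̄)² / 4] = √[24.8675 / 4] = √6.2169 = 2.4934%
Sharpe = (r̄ − rf) / σ = (3.5250 − 0.37) / 2.4934 = 3.1550 / 2.4934 = 1.2653

1.27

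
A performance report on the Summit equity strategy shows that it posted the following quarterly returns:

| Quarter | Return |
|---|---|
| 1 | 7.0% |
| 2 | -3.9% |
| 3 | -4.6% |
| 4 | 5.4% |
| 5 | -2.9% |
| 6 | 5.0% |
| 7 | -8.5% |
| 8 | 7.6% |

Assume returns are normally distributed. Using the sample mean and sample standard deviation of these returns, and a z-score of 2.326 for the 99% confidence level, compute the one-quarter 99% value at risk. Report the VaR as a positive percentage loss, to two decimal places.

r̄ = (7 − 3.9 − 4.6 + 5.4 − 2.9 + 5 − 8.5 + 7.6) / 8 = 5.10 / 8 = 0.6375%
Sample σ = √[Σ(r − r̄)² / 7] = √[274.6988 / 7] = √39.2427 = 6.2644%
VaR = −(r̄ − z·σ) = −(0.6375 − 2.326 × 6.2644) = −(-13.9335) = 13.9335%

13.93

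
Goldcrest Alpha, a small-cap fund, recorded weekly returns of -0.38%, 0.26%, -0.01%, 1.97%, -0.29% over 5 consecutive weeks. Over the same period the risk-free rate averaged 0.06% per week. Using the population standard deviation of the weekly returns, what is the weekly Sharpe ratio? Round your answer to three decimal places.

0.291

r̄ = (-0.38 + 0.26 − 0.01 + 1.97 − 0.29) / 5 = 1.550 / 5 = 0.3100%
Σ(r − r̄)² = (-0.38 − 0.3100)² + (0.26 − 0.3100)² + (-0.01 − 0.3100)² + … = 3.6966
population σ = √(3.6966 / 5) = √0.7393 = 0.8598%
Sharpe = (r̄ − rf) / σ = (0.3100 − 0.06) / 0.8598 = 0.2500 / 0.8598 = 0.2908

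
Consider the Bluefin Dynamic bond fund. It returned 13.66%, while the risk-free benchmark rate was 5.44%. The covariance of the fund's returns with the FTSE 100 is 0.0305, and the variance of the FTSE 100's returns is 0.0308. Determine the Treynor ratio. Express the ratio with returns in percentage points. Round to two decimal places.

8.30

β = Cov / Var = 0.0305 / 0.0308 = 0.9903
Treynor = (Rp − Rf) / β = (13.66% − 5.44%) / 0.9903 = 8.22 / 0.9903 = 8.3005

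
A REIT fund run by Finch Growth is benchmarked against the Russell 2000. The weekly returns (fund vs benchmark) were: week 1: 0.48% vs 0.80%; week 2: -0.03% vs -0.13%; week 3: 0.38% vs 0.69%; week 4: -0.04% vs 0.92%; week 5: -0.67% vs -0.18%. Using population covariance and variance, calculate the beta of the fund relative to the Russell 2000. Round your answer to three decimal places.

r̄p = 0.0240%,  r̄m = 0.4200%
Cov = Σ(rp − r̄p)(rm − r̄m) / 5 = 0.1367
Var(rm) = Σ(rm − r̄m)² / 5 = 0.2260
β = Cov / Var = 0.1367 / 0.2260 = 0.6049

0.605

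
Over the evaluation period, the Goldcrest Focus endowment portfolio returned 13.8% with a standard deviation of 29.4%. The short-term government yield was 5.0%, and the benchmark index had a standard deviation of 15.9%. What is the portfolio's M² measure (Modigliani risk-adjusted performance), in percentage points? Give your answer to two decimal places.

9.76

Sharpe = (Rp − Rf) / σp = (13.8% − 5.0%) / 29.4% = 0.2993
M² = Rf + Sharpe × σm = 5.0% + 0.2993 × 15.9% = 9.7589%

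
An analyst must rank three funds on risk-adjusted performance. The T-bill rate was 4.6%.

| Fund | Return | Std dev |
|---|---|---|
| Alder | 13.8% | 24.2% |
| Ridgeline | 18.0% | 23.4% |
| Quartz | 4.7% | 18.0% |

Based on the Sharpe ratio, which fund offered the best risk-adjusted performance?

Alder: Sharpe ratio = (13.8% − 4.6%) / 24.2% = 0.380
Ridgeline: Sharpe ratio = (18.0% − 4.6%) / 23.4% = 0.573
Quartz: Sharpe ratio = (4.7% − 4.6%) / 18.0% = 0.006
Highest: Ridgeline (0.573).

Ridgeline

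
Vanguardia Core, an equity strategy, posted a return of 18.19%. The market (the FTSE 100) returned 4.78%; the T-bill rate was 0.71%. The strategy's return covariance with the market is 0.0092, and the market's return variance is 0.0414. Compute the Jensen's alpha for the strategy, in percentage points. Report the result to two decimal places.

16.58

β = Cov / Var = 0.0092 / 0.0414 = 0.2222
E[R] = Rf + β(Rm − Rf) = 0.71% + 0.2222 × (4.78% − 0.71%) = 1.6144%
α = Rp − E[R] = 18.19% − 1.6144% = 16.5756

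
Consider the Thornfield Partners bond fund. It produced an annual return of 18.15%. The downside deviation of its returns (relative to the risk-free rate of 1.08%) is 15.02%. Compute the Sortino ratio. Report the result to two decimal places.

1.14

Sortino = (Rp − Rf) / σd = (18.15% − 1.08%) / 15.02% = 17.07% / 15.02% = 1.1365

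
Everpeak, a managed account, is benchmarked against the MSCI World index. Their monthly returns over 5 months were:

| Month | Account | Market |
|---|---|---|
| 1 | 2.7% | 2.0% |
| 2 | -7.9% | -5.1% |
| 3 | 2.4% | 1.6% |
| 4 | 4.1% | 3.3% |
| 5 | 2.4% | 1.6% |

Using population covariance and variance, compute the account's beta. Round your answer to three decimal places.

r̄p = 0.7400%,  r̄m = 0.6800%
Cov = Σ(rp − r̄p)(rm − r̄m) / 5 = 12.8768
Var(rm) = Σ(rm − r̄m)² / 5 = 8.7416
β = Cov / Var = 12.8768 / 8.7416 = 1.4730

1.473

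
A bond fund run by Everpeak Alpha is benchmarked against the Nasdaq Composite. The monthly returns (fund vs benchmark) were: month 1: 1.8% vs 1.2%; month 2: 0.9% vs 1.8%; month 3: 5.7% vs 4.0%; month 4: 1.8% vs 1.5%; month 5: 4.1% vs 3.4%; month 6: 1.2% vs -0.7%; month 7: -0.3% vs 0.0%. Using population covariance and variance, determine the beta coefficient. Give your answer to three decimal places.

1.059

r̄p = 2.1714%,  r̄m = 1.6000%
Cov = Σ(rp − r̄p)(rm − r̄m) / 7 = 2.5800
Var(rm) = Σ(rm − r̄m)² / 7 = 2.4371
β = Cov / Var = 2.5800 / 2.4371 = 1.0586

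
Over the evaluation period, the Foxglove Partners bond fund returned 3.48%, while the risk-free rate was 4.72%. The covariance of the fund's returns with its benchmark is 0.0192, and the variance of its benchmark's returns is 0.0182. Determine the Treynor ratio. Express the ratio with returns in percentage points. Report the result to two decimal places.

-1.18

β = Cov / Var = 0.0192 / 0.0182 = 1.0549
Treynor = (Rp − Rf) / β = (3.48% − 4.72%) / 1.0549 = -1.24 / 1.0549 = -1.1755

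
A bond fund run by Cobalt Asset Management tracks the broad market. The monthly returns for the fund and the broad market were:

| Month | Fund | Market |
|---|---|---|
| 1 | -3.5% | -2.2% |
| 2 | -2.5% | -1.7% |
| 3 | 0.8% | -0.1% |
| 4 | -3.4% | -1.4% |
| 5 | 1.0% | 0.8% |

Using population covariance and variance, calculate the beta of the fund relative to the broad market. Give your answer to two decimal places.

1.71

r̄p = -1.5200%,  r̄m = -0.9200%
Cov = Σ(rp − r̄p)(rm − r̄m) / 5 = 2.0876
Var(rm) = Σ(rm − r̄m)² / 5 = 1.2216
β = Cov / Var = 2.0876 / 1.2216 = 1.7089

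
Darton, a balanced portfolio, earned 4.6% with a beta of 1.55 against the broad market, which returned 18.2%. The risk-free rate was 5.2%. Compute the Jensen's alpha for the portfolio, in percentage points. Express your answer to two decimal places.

-20.75

CAPM expected return = Rf + β(Rm − Rf) = 5.2% + 1.55 × (18.2% − 5.2%) = 5.2 + 1.55 × 13.00 = 25.3500%
Jensen's α = Rp − E[R] = 4.6% − 25.3500% = -20.7500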